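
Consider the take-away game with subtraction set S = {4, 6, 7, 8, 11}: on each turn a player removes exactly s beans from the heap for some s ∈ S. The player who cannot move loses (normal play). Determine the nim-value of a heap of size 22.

1

G(0) = 0
G(1) = mex{} = 0
G(2) = mex{} = 0
G(3) = mex{} = 0
G(4) = mex{0} = 1
G(5) = mex{0} = 1
G(6) = mex{0,0} = 1
G(7) = mex{0,0,0} = 1
G(8) = mex{1,0,0,0} = 2
G(9) = mex{1,0,0,0} = 2
G(10) = mex{1,1,0,0} = 2
G(11) = mex{1,1,1,0,0} = 2
G(12) = mex{2,1,1,1,0} = 3
G(13) = mex{2,1,1,1,0} = 3
G(14) = mex{2,2,1,1,0} = 3
G(15) = mex{2,2,2,1,1} = 0
G(16) = mex{3,2,2,2,1} = 0
G(17) = mex{3,2,2,2,1} = 0
G(18) = mex{3,3,2,2,1} = 0
G(19) = mex{0,3,3,2,2} = 1
G(20) = mex{0,3,3,3,2} = 1
G(21) = mex{0,0,3,3,2} = 1
G(22) = mex{0,0,0,3,2} = 1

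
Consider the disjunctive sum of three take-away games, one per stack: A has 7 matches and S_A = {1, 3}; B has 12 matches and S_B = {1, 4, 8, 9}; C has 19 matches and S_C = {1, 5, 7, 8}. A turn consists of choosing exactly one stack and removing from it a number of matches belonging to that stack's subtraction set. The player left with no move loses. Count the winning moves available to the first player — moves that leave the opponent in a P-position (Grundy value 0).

Stack A, S = {1, 3}:
n : 0 1 2 3 4 5 6 7
G : 0 1 0 1 0 1 0 1
G_A(7) = 1.
Stack B, S = {1, 4, 8, 9}:
n :  0  1  2  3  4  5  6  7  8  9 10 11 12
G :  0  1  0  1  2  0  1  0  1  2  3  2  0
G_B(12) = 0.
Stack C, S = {1, 5, 7, 8}:
G(0) = 0
G(1) = mex{0} = 1
G(2) = mex{1} = 0
G(3) = mex{0} = 1
G(4) = mex{1} = 0
G(5) = mex{0,0} = 1
G(6) = mex{1,1} = 0
G(7) = mex{0,0,0} = 1
G(8) = mex{1,1,1,0} = 2
G(9) = mex{2,0,0,1} = 3
G(10) = mex{3,1,1,0} = 2
G(11) = mex{2,0,0,1} = 3
G(12) = mex{3,1,1,0} = 2
G(13) = mex{2,2,0,1} = 3
G(14) = mex{3,3,1,0} = 2
G(15) = mex{2,2,2,1} = 0
G(16) = mex{0,3,3,2} = 1
G(17) = mex{1,2,2,3} = 0
G(18) = mex{0,3,3,2} = 1
G(19) = mex{1,2,2,3} = 0
G_C(19) = 0.
Combined Grundy value = 1 ⊕ 0 ⊕ 0 = 1.
A winning move leaves total XOR = 0, i.e. changes one component's Grundy value g to g ⊕ X where X is the current total.
Stack A: need g' = 1⊕1 = 0. Options: 7−1→G=0, 7−3→G=0. Hits: 2.
Stack B: need g' = 0⊕1 = 1. Options: 12−1→G=2, 12−4→G=1, 12−8→G=2, 12−9→G=1. Hits: 2.
Stack C: need g' = 0⊕1 = 1. Options: 19−1→G=1, 19−5→G=2, 19−7→G=2, 19−8→G=3. Hits: 1.

5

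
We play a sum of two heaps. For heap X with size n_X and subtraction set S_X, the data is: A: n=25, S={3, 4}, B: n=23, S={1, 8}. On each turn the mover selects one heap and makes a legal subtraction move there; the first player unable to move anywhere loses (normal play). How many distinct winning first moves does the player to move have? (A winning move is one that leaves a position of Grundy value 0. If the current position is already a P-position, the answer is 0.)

0

Heap A, S = {3, 4}:
G(0) = 0
G(1) = mex{} = 0
G(2) = mex{} = 0
G(3) = mex{0} = 1
G(4) = mex{0,0} = 1
G(5) = mex{0,0} = 1
G(6) = mex{1,0} = 2
G(7) = mex{1,1} = 0
G(8) = mex{1,1} = 0
G(9) = mex{2,1} = 0
G(10) = mex{0,2} = 1
G(11) = mex{0,0} = 1
G(12) = mex{0,0} = 1
G(13) = mex{1,0} = 2
G(14) = mex{1,1} = 0
G(15) = mex{1,1} = 0
G(16) = mex{2,1} = 0
G(17) = mex{0,2} = 1
G(18) = mex{0,0} = 1
G(19) = mex{0,0} = 1
G(20) = mex{1,0} = 2
G(21) = mex{1,1} = 0
G(22) = mex{1,1} = 0
G(23) = mex{2,1} = 0
G(24) = mex{0,2} = 1
G(25) = mex{0,0} = 1
G_A(25) = 1.
Heap B, S = {1, 8}:
G(0) = 0
G(1) = mex{0} = 1
G(2) = mex{1} = 0
G(3) = mex{0} = 1
G(4) = mex{1} = 0
G(5) = mex{0} = 1
G(6) = mex{1} = 0
G(7) = mex{0} = 1
G(8) = mex{1,0} = 2
G(9) = mex{2,1} = 0
G(10) = mex{0,0} = 1
G(11) = mex{1,1} = 0
G(12) = mex{0,0} = 1
G(13) = mex{1,1} = 0
G(14) = mex{0,0} = 1
G(15) = mex{1,1} = 0
G(16) = mex{0,2} = 1
G(17) = mex{1,0} = 2
G(18) = mex{2,1} = 0
G(19) = mex{0,0} = 1
G(20) = mex{1,1} = 0
G(21) = mex{0,0} = 1
G(22) = mex{1,1} = 0
G(23) = mex{0,0} = 1
G_B(23) = 1.
Combined Grundy value = 1 ⊕ 1 = 0.
A winning move leaves total XOR = 0, i.e. changes one component's Grundy value g to g ⊕ X where X is the current total.
Heap A: target g' = 1⊕0 = 1, but every legal move changes the Grundy value (mex property), so 0 moves.
Heap B: target g' = 1⊕0 = 1, but every legal move changes the Grundy value (mex property), so 0 moves.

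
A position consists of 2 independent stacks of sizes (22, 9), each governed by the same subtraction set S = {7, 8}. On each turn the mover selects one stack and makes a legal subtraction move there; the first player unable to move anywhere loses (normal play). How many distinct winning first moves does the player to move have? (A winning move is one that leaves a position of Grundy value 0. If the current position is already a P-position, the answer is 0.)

All stacks use S = {7, 8}:
n :  0  1  2  3  4  5  6  7  8  9 10 11 12 13 14 15 16 17 18 19 20 21 22
G :  0  0  0  0  0  0  0  1  1  1  1  1  1  1  2  0  0  0  0  0  0  0  1
Stack A: G(22) = 1.
Stack B: G(9) = 1.
Combined Grundy value = 1 ⊕ 1 = 0.
A winning move leaves total XOR = 0, i.e. changes one component's Grundy value g to g ⊕ X where X is the current total.
Stack A: target g' = 1⊕0 = 1, but every legal move changes the Grundy value (mex property), so 0 moves.
Stack B: target g' = 1⊕0 = 1, but every legal move changes the Grundy value (mex property), so 0 moves.

0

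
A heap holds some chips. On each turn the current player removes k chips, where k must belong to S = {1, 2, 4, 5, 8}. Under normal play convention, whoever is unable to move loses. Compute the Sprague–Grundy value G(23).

G(0) = 0
G(1) = mex{0} = 1
G(2) = mex{1,0} = 2
G(3) = mex{2,1} = 0
G(4) = mex{0,2,0} = 1
G(5) = mex{1,0,1,0} = 2
G(6) = mex{2,1,2,1} = 0
G(7) = mex{0,2,0,2} = 1
G(8) = mex{1,0,1,0,0} = 2
G(9) = mex{2,1,2,1,1} = 0
G(10) = mex{0,2,0,2,2} = 1
G(11) = mex{1,0,1,0,0} = 2
G(12) = mex{2,1,2,1,1} = 0
G(13) = mex{0,2,0,2,2} = 1
G(14) = mex{1,0,1,0,0} = 2
G(15) = mex{2,1,2,1,1} = 0
G(16) = mex{0,2,0,2,2} = 1
G(17) = mex{1,0,1,0,0} = 2
G(18) = mex{2,1,2,1,1} = 0
G(19) = mex{0,2,0,2,2} = 1
G(20) = mex{1,0,1,0,0} = 2
G(21) = mex{2,1,2,1,1} = 0
G(22) = mex{0,2,0,2,2} = 1
G(23) = mex{1,0,1,0,0} = 2

2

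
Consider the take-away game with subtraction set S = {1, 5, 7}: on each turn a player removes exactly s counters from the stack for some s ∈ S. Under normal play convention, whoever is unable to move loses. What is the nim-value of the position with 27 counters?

n :  0  1  2  3  4  5  6  7  8  9 10 11 12 13 14 15 16 17 18 19 20 21 22 23 24 25 26 27
G :  0  1  0  1  0  1  0  1  0  1  0  1  0  1  0  1  0  1  0  1  0  1  0  1  0  1  0  1

1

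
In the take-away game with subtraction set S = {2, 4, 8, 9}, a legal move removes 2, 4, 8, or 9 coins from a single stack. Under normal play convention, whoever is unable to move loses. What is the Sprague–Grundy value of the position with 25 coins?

0

G(0) = 0
G(1) = mex{} = 0
G(2) = mex{0} = 1
G(3) = mex{0} = 1
G(4) = mex{1,0} = 2
G(5) = mex{1,0} = 2
G(6) = mex{2,1} = 0
G(7) = mex{2,1} = 0
G(8) = mex{0,2,0} = 1
G(9) = mex{0,2,0,0} = 1
G(10) = mex{1,0,1,0} = 2
G(11) = mex{1,0,1,1} = 2
G(12) = mex{2,1,2,1} = 0
G(13) = mex{2,1,2,2} = 0
G(14) = mex{0,2,0,2} = 1
G(15) = mex{0,2,0,0} = 1
G(16) = mex{1,0,1,0} = 2
G(17) = mex{1,0,1,1} = 2
G(18) = mex{2,1,2,1} = 0
G(19) = mex{2,1,2,2} = 0
G(20) = mex{0,2,0,2} = 1
G(21) = mex{0,2,0,0} = 1
G(22) = mex{1,0,1,0} = 2
G(23) = mex{1,0,1,1} = 2
G(24) = mex{2,1,2,1} = 0
G(25) = mex{2,1,2,2} = 0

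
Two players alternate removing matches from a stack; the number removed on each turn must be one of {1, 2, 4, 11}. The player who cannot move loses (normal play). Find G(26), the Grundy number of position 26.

n :  0  1  2  3  4  5  6  7  8  9 10 11 12 13 14 15 16 17 18 19 20 21 22 23 24 25 26
G :  0  1  2  0  1  2  0  1  2  0  1  2  0  1  2  0  1  2  0  1  2  0  1  2  0  1  2

2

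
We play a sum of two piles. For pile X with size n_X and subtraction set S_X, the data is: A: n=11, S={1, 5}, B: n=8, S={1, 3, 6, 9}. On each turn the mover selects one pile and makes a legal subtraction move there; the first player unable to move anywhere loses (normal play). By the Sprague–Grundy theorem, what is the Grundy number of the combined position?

3

Pile A, S = {1, 5}:
G(0) = 0
G(1) = mex{0} = 1
G(2) = mex{1} = 0
G(3) = mex{0} = 1
G(4) = mex{1} = 0
G(5) = mex{0,0} = 1
G(6) = mex{1,1} = 0
G(7) = mex{0,0} = 1
G(8) = mex{1,1} = 0
G(9) = mex{0,0} = 1
G(10) = mex{1,1} = 0
G(11) = mex{0,0} = 1
G_A(11) = 1.
Pile B, S = {1, 3, 6, 9}:
n : 0 1 2 3 4 5 6 7 8
G : 0 1 0 1 0 1 2 3 2
G_B(8) = 2.
Combined Grundy value = 1 ⊕ 2 = 3.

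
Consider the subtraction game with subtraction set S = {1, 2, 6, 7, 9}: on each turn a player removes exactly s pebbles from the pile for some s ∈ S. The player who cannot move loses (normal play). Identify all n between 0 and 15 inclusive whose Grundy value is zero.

G(0) = 0
G(1) = mex{0} = 1
G(2) = mex{1,0} = 2
G(3) = mex{2,1} = 0
G(4) = mex{0,2} = 1
G(5) = mex{1,0} = 2
G(6) = mex{2,1,0} = 3
G(7) = mex{3,2,1,0} = 4
G(8) = mex{4,3,2,1} = 0
G(9) = mex{0,4,0,2,0} = 1
G(10) = mex{1,0,1,0,1} = 2
G(11) = mex{2,1,2,1,2} = 0
G(12) = mex{0,2,3,2,0} = 1
G(13) = mex{1,0,4,3,1} = 2
G(14) = mex{2,1,0,4,2} = 3
G(15) = mex{3,2,1,0,3} = 4
P-positions are exactly the n with G(n) = 0.

0, 3, 8, 11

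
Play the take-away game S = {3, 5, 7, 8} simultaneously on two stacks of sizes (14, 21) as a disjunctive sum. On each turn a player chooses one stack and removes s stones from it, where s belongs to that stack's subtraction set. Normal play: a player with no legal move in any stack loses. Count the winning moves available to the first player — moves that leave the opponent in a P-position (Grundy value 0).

All stacks use S = {3, 5, 7, 8}:
G(0) = 0
G(1) = mex{} = 0
G(2) = mex{} = 0
G(3) = mex{0} = 1
G(4) = mex{0} = 1
G(5) = mex{0,0} = 1
G(6) = mex{1,0} = 2
G(7) = mex{1,0,0} = 2
G(8) = mex{1,1,0,0} = 2
G(9) = mex{2,1,0,0} = 3
G(10) = mex{2,1,1,0} = 3
G(11) = mex{2,2,1,1} = 0
G(12) = mex{3,2,1,1} = 0
G(13) = mex{3,2,2,1} = 0
G(14) = mex{0,3,2,2} = 1
G(15) = mex{0,3,2,2} = 1
G(16) = mex{0,0,3,2} = 1
G(17) = mex{1,0,3,3} = 2
G(18) = mex{1,0,0,3} = 2
G(19) = mex{1,1,0,0} = 2
G(20) = mex{2,1,0,0} = 3
G(21) = mex{2,1,1,0} = 3
Stack A: G(14) = 1.
Stack B: G(21) = 3.
Combined Grundy value = 1 ⊕ 3 = 2.
A winning move leaves total XOR = 0, i.e. changes one component's Grundy value g to g ⊕ X where X is the current total.
Stack A: need g' = 1⊕2 = 3. Options: 14−3→G=0, 14−5→G=3, 14−7→G=2, 14−8→G=2. Hits: 1.
Stack B: need g' = 3⊕2 = 1. Options: 21−3→G=2, 21−5→G=1, 21−7→G=1, 21−8→G=0. Hits: 2.

3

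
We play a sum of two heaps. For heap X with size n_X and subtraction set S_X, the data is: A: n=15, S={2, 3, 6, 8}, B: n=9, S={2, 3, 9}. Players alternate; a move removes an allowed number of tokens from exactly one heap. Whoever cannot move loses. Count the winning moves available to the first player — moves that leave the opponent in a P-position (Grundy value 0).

4

Heap A, S = {2, 3, 6, 8}:
n :  0  1  2  3  4  5  6  7  8  9 10 11 12 13 14 15
G :  0  0  1  1  2  0  3  1  2  2  0  3  1  2  0  0
G_A(15) = 0.
Heap B, S = {2, 3, 9}:
G(0) = 0
G(1) = mex{} = 0
G(2) = mex{0} = 1
G(3) = mex{0,0} = 1
G(4) = mex{1,0} = 2
G(5) = mex{1,1} = 0
G(6) = mex{2,1} = 0
G(7) = mex{0,2} = 1
G(8) = mex{0,0} = 1
G(9) = mex{1,0,0} = 2
G_B(9) = 2.
Combined Grundy value = 0 ⊕ 2 = 2.
A winning move leaves total XOR = 0, i.e. changes one component's Grundy value g to g ⊕ X where X is the current total.
Heap A: need g' = 0⊕2 = 2. Options: 15−2→G=2, 15−3→G=1, 15−6→G=2, 15−8→G=1. Hits: 2.
Heap B: need g' = 2⊕2 = 0. Options: 9−2→G=1, 9−3→G=0, 9−9→G=0. Hits: 2.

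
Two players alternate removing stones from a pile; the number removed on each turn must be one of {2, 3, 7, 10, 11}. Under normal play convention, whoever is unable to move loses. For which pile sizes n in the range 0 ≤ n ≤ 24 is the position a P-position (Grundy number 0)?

0, 1, 5, 6, 14, 18, 19, 23

n :  0  1  2  3  4  5  6  7  8  9 10 11 12 13 14 15 16 17 18 19 20 21 22 23 24
G :  0  0  1  1  2  0  0  1  1  2  2  3  3  4  0  5  1  3  0  0  1  1  2  0  5
P-positions are exactly the n with G(n) = 0.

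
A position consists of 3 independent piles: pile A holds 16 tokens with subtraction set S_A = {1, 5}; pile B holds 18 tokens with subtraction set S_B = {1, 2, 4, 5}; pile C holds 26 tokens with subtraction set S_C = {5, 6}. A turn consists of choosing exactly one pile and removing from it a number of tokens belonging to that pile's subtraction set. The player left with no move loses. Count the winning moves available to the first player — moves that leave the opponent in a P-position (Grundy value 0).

0

Pile A, S = {1, 5}:
n :  0  1  2  3  4  5  6  7  8  9 10 11 12 13 14 15 16
G :  0  1  0  1  0  1  0  1  0  1  0  1  0  1  0  1  0
G_A(16) = 0.
Pile B, S = {1, 2, 4, 5}:
n :  0  1  2  3  4  5  6  7  8  9 10 11 12 13 14 15 16 17 18
G :  0  1  2  0  1  2  0  1  2  0  1  2  0  1  2  0  1  2  0
G_B(18) = 0.
Pile C, S = {5, 6}:
n :  0  1  2  3  4  5  6  7  8  9 10 11 12 13 14 15 16 17 18 19 20 21 22 23 24 25 26
G :  0  0  0  0  0  1  1  1  1  1  2  0  0  0  0  0  1  1  1  1  1  2  0  0  0  0  0
G_C(26) = 0.
Combined Grundy value = 0 ⊕ 0 ⊕ 0 = 0.
A winning move leaves total XOR = 0, i.e. changes one component's Grundy value g to g ⊕ X where X is the current total.
Pile A: target g' = 0⊕0 = 0, but every legal move changes the Grundy value (mex property), so 0 moves.
Pile B: target g' = 0⊕0 = 0, but every legal move changes the Grundy value (mex property), so 0 moves.
Pile C: target g' = 0⊕0 = 0, but every legal move changes the Grundy value (mex property), so 0 moves.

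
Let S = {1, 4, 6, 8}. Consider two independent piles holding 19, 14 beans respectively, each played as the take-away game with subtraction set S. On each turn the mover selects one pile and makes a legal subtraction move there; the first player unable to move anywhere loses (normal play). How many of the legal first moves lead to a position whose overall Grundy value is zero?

All piles use S = {1, 4, 6, 8}:
n :  0  1  2  3  4  5  6  7  8  9 10 11 12 13 14 15 16 17 18 19
G :  0  1  0  1  2  0  1  0  1  2  3  2  0  1  0  1  2  0  1  0
Pile A: G(19) = 0.
Pile B: G(14) = 0.
Combined Grundy value = 0 ⊕ 0 = 0.
A winning move leaves total XOR = 0, i.e. changes one component's Grundy value g to g ⊕ X where X is the current total.
Pile A: target g' = 0⊕0 = 0, but every legal move changes the Grundy value (mex property), so 0 moves.
Pile B: target g' = 0⊕0 = 0, but every legal move changes the Grundy value (mex property), so 0 moves.

0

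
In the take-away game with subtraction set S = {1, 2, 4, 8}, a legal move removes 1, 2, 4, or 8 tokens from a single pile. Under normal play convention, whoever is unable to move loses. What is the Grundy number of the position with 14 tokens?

2

n :  0  1  2  3  4  5  6  7  8  9 10 11 12 13 14
G :  0  1  2  0  1  2  0  1  2  0  1  2  0  1  2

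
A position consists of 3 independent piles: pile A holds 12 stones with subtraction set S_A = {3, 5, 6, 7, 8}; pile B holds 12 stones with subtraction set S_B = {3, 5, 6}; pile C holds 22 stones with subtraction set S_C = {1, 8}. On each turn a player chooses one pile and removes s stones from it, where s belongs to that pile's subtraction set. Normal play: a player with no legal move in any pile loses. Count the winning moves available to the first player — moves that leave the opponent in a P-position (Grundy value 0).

Pile A, S = {3, 5, 6, 7, 8}:
n :  0  1  2  3  4  5  6  7  8  9 10 11 12
G :  0  0  0  1  1  1  2  2  2  3  3  0  0
G_A(12) = 0.
Pile B, S = {3, 5, 6}:
n :  0  1  2  3  4  5  6  7  8  9 10 11 12
G :  0  0  0  1  1  1  2  2  2  0  0  0  1
G_B(12) = 1.
Pile C, S = {1, 8}:
n :  0  1  2  3  4  5  6  7  8  9 10 11 12 13 14 15 16 17 18 19 20 21 22
G :  0  1  0  1  0  1  0  1  2  0  1  0  1  0  1  0  1  2  0  1  0  1  0
G_C(22) = 0.
Combined Grundy value = 0 ⊕ 1 ⊕ 0 = 1.
A winning move leaves total XOR = 0, i.e. changes one component's Grundy value g to g ⊕ X where X is the current total.
Pile A: need g' = 0⊕1 = 1. Options: 12−3→G=3, 12−5→G=2, 12−6→G=2, 12−7→G=1, 12−8→G=1. Hits: 2.
Pile B: need g' = 1⊕1 = 0. Options: 12−3→G=0, 12−5→G=2, 12−6→G=2. Hits: 1.
Pile C: need g' = 0⊕1 = 1. Options: 22−1→G=1, 22−8→G=1. Hits: 2.

5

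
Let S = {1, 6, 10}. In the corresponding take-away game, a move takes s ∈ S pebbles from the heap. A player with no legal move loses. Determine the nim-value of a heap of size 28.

n :  0  1  2  3  4  5  6  7  8  9 10 11 12 13 14 15 16 17 18 19 20 21 22 23 24 25 26 27 28
G :  0  1  0  1  0  1  2  0  1  0  1  0  1  2  3  2  0  1  0  1  0  1  2  0  1  0  1  0  1

1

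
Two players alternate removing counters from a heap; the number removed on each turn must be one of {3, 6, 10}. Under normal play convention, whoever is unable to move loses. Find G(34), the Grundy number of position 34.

n :  0  1  2  3  4  5  6  7  8  9 10 11 12 13 14 15 16 17 18 19 20 21 22 23 24 25 26 27 28 29 30 31 32 33 34
G :  0  0  0  1  1  1  2  2  2  0  3  3  1  0  0  2  1  1  0  2  2  1  0  3  2  1  0  0  2  1  1  0  2  2  1

1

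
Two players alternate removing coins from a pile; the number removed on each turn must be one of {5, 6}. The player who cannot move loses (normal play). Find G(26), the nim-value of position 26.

G(0) = 0
G(1) = mex{} = 0
G(2) = mex{} = 0
G(3) = mex{} = 0
G(4) = mex{} = 0
G(5) = mex{0} = 1
G(6) = mex{0,0} = 1
G(7) = mex{0,0} = 1
G(8) = mex{0,0} = 1
G(9) = mex{0,0} = 1
G(10) = mex{1,0} = 2
G(11) = mex{1,1} = 0
G(12) = mex{1,1} = 0
G(13) = mex{1,1} = 0
G(14) = mex{1,1} = 0
G(15) = mex{2,1} = 0
G(16) = mex{0,2} = 1
G(17) = mex{0,0} = 1
G(18) = mex{0,0} = 1
G(19) = mex{0,0} = 1
G(20) = mex{0,0} = 1
G(21) = mex{1,0} = 2
G(22) = mex{1,1} = 0
G(23) = mex{1,1} = 0
G(24) = mex{1,1} = 0
G(25) = mex{1,1} = 0
G(26) = mex{2,1} = 0

0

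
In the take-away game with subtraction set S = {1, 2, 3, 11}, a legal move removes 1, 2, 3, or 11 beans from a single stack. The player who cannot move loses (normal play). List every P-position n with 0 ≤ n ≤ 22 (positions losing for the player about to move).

0, 4, 8, 12, 16, 20

G(0) = 0
G(1) = mex{0} = 1
G(2) = mex{1,0} = 2
G(3) = mex{2,1,0} = 3
G(4) = mex{3,2,1} = 0
G(5) = mex{0,3,2} = 1
G(6) = mex{1,0,3} = 2
G(7) = mex{2,1,0} = 3
G(8) = mex{3,2,1} = 0
G(9) = mex{0,3,2} = 1
G(10) = mex{1,0,3} = 2
G(11) = mex{2,1,0,0} = 3
G(12) = mex{3,2,1,1} = 0
G(13) = mex{0,3,2,2} = 1
G(14) = mex{1,0,3,3} = 2
G(15) = mex{2,1,0,0} = 3
G(16) = mex{3,2,1,1} = 0
G(17) = mex{0,3,2,2} = 1
G(18) = mex{1,0,3,3} = 2
G(19) = mex{2,1,0,0} = 3
G(20) = mex{3,2,1,1} = 0
G(21) = mex{0,3,2,2} = 1
G(22) = mex{1,0,3,3} = 2
P-positions are exactly the n with G(n) = 0.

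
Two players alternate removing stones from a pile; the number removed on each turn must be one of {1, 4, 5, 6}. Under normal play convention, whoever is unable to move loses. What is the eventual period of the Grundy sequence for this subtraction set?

9

n :  0  1  2  3  4  5  6  7  8  9 10 11 12 13 14 15 16 17 18 19
G :  0  1  0  1  2  3  2  3  4  0  1  0  1  2  3  2  3  4  0  1
G(n+9) = G(n) holds for n = 0,…,5 (a full window of length max(S) = 6), so the sequence is purely periodic with period 9.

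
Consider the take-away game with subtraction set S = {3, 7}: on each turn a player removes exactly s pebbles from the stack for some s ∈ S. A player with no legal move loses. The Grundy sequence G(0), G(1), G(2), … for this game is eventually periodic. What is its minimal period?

10

n :  0  1  2  3  4  5  6  7  8  9 10 11 12 13 14 15 16 17 18 19 20 21
G :  0  0  0  1  1  1  0  2  2  1  0  0  0  1  1  1  0  2  2  1  0  0
G(n+10) = G(n) holds for n = 0,…,6 (a full window of length max(S) = 7), so the sequence is purely periodic with period 10.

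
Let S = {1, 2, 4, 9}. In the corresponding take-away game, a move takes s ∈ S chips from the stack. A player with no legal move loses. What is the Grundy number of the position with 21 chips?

4

G(0) = 0
G(1) = mex{0} = 1
G(2) = mex{1,0} = 2
G(3) = mex{2,1} = 0
G(4) = mex{0,2,0} = 1
G(5) = mex{1,0,1} = 2
G(6) = mex{2,1,2} = 0
G(7) = mex{0,2,0} = 1
G(8) = mex{1,0,1} = 2
G(9) = mex{2,1,2,0} = 3
G(10) = mex{3,2,0,1} = 4
G(11) = mex{4,3,1,2} = 0
G(12) = mex{0,4,2,0} = 1
G(13) = mex{1,0,3,1} = 2
G(14) = mex{2,1,4,2} = 0
G(15) = mex{0,2,0,0} = 1
G(16) = mex{1,0,1,1} = 2
G(17) = mex{2,1,2,2} = 0
G(18) = mex{0,2,0,3} = 1
G(19) = mex{1,0,1,4} = 2
G(20) = mex{2,1,2,0} = 3
G(21) = mex{3,2,0,1} = 4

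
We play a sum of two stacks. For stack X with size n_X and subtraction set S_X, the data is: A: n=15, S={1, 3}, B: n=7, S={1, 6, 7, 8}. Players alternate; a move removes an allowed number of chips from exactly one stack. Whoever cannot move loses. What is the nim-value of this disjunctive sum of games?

Stack A, S = {1, 3}:
G(0) = 0
G(1) = mex{0} = 1
G(2) = mex{1} = 0
G(3) = mex{0,0} = 1
G(4) = mex{1,1} = 0
G(5) = mex{0,0} = 1
G(6) = mex{1,1} = 0
G(7) = mex{0,0} = 1
G(8) = mex{1,1} = 0
G(9) = mex{0,0} = 1
G(10) = mex{1,1} = 0
G(11) = mex{0,0} = 1
G(12) = mex{1,1} = 0
G(13) = mex{0,0} = 1
G(14) = mex{1,1} = 0
G(15) = mex{0,0} = 1
G_A(15) = 1.
Stack B, S = {1, 6, 7, 8}:
n : 0 1 2 3 4 5 6 7
G : 0 1 0 1 0 1 2 3
G_B(7) = 3.
Combined Grundy value = 1 ⊕ 3 = 2.

2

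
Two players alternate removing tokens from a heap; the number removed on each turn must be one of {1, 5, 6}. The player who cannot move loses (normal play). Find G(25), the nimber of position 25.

1

G(0) = 0
G(1) = mex{0} = 1
G(2) = mex{1} = 0
G(3) = mex{0} = 1
G(4) = mex{1} = 0
G(5) = mex{0,0} = 1
G(6) = mex{1,1,0} = 2
G(7) = mex{2,0,1} = 3
G(8) = mex{3,1,0} = 2
G(9) = mex{2,0,1} = 3
G(10) = mex{3,1,0} = 2
G(11) = mex{2,2,1} = 0
G(12) = mex{0,3,2} = 1
G(13) = mex{1,2,3} = 0
G(14) = mex{0,3,2} = 1
G(15) = mex{1,2,3} = 0
G(16) = mex{0,0,2} = 1
G(17) = mex{1,1,0} = 2
G(18) = mex{2,0,1} = 3
G(19) = mex{3,1,0} = 2
G(20) = mex{2,0,1} = 3
G(21) = mex{3,1,0} = 2
G(22) = mex{2,2,1} = 0
G(23) = mex{0,3,2} = 1
G(24) = mex{1,2,3} = 0
G(25) = mex{0,3,2} = 1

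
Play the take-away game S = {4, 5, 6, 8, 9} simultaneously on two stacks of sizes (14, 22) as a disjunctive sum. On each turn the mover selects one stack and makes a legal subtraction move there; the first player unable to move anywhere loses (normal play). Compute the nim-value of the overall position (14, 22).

2

All stacks use S = {4, 5, 6, 8, 9}:
n :  0  1  2  3  4  5  6  7  8  9 10 11 12 13 14 15 16 17 18 19 20 21 22
G :  0  0  0  0  1  1  1  1  2  2  2  2  3  0  0  0  0  1  1  1  1  2  2
Stack A: G(14) = 0.
Stack B: G(22) = 2.
Combined Grundy value = 0 ⊕ 2 = 2.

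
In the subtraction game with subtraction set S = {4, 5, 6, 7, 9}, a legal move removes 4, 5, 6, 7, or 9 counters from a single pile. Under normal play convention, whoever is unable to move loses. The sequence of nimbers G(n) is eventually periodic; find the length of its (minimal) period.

13

n :  0  1  2  3  4  5  6  7  8  9 10 11 12 13 14 15 16 17 18 19 20 21 22 23 24 25 26 27
G :  0  0  0  0  1  1  1  1  2  2  2  2  3  0  0  0  0  1  1  1  1  2  2  2  2  3  0  0
G(n+13) = G(n) holds for n = 0,…,8 (a full window of length max(S) = 9), so the sequence is purely periodic with period 13.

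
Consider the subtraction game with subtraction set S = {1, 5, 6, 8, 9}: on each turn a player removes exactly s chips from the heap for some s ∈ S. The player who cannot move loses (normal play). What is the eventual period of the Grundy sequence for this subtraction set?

n :  0  1  2  3  4  5  6  7  8  9 10 11 12 13 14 15 16 17 18 19 20 21 22 23 24 25 26 27 28 29
G :  0  1  0  1  0  1  2  3  2  3  2  3  4  5  0  1  0  1  0  1  2  3  2  3  2  3  4  5  0  1
G(n+14) = G(n) holds for n = 0,…,8 (a full window of length max(S) = 9), so the sequence is purely periodic with period 14.

14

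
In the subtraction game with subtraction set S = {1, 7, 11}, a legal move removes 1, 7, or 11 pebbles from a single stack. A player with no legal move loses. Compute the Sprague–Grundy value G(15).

1

n :  0  1  2  3  4  5  6  7  8  9 10 11 12 13 14 15
G :  0  1  0  1  0  1  0  1  0  1  0  1  0  1  0  1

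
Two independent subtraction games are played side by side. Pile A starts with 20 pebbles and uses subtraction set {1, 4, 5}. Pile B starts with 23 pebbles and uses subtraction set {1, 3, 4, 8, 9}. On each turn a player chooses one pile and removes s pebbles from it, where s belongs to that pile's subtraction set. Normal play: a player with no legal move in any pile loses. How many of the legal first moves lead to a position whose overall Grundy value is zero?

Pile A, S = {1, 4, 5}:
n :  0  1  2  3  4  5  6  7  8  9 10 11 12 13 14 15 16 17 18 19 20
G :  0  1  0  1  2  3  2  3  0  1  0  1  2  3  2  3  0  1  0  1  2
G_A(20) = 2.
Pile B, S = {1, 3, 4, 8, 9}:
n :  0  1  2  3  4  5  6  7  8  9 10 11 12 13 14 15 16 17 18 19 20 21 22 23
G :  0  1  0  1  2  3  2  0  1  4  3  2  0  1  0  1  2  3  2  0  1  4  3  2
G_B(23) = 2.
Combined Grundy value = 2 ⊕ 2 = 0.
A winning move leaves total XOR = 0, i.e. changes one component's Grundy value g to g ⊕ X where X is the current total.
Pile A: target g' = 2⊕0 = 2, but every legal move changes the Grundy value (mex property), so 0 moves.
Pile B: target g' = 2⊕0 = 2, but every legal move changes the Grundy value (mex property), so 0 moves.

0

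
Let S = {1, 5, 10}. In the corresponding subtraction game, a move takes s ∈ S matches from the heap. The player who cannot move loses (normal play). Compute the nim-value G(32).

0

n :  0  1  2  3  4  5  6  7  8  9 10 11 12 13 14 15 16 17 18 19 20 21 22 23 24 25 26 27 28 29 30 31 32
G :  0  1  0  1  0  1  0  1  0  1  2  3  2  3  2  0  1  0  1  0  1  0  1  0  1  2  3  2  3  2  0  1  0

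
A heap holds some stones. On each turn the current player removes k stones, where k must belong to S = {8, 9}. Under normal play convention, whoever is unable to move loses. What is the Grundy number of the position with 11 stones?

1

n :  0  1  2  3  4  5  6  7  8  9 10 11
G :  0  0  0  0  0  0  0  0  1  1  1  1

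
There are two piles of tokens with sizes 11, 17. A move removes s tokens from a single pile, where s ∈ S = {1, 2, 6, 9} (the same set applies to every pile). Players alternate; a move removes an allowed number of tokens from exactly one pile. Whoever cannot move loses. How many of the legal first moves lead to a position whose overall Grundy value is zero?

4

All piles use S = {1, 2, 6, 9}:
G(0) = 0
G(1) = mex{0} = 1
G(2) = mex{1,0} = 2
G(3) = mex{2,1} = 0
G(4) = mex{0,2} = 1
G(5) = mex{1,0} = 2
G(6) = mex{2,1,0} = 3
G(7) = mex{3,2,1} = 0
G(8) = mex{0,3,2} = 1
G(9) = mex{1,0,0,0} = 2
G(10) = mex{2,1,1,1} = 0
G(11) = mex{0,2,2,2} = 1
G(12) = mex{1,0,3,0} = 2
G(13) = mex{2,1,0,1} = 3
G(14) = mex{3,2,1,2} = 0
G(15) = mex{0,3,2,3} = 1
G(16) = mex{1,0,0,0} = 2
G(17) = mex{2,1,1,1} = 0
Pile A: G(11) = 1.
Pile B: G(17) = 0.
Combined Grundy value = 1 ⊕ 0 = 1.
A winning move leaves total XOR = 0, i.e. changes one component's Grundy value g to g ⊕ X where X is the current total.
Pile A: need g' = 1⊕1 = 0. Options: 11−1→G=0, 11−2→G=2, 11−6→G=2, 11−9→G=2. Hits: 1.
Pile B: need g' = 0⊕1 = 1. Options: 17−1→G=2, 17−2→G=1, 17−6→G=1, 17−9→G=1. Hits: 3.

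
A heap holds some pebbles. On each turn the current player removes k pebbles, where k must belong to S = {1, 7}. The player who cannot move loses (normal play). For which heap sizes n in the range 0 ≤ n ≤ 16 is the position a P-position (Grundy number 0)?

G(0) = 0
G(1) = mex{0} = 1
G(2) = mex{1} = 0
G(3) = mex{0} = 1
G(4) = mex{1} = 0
G(5) = mex{0} = 1
G(6) = mex{1} = 0
G(7) = mex{0,0} = 1
G(8) = mex{1,1} = 0
G(9) = mex{0,0} = 1
G(10) = mex{1,1} = 0
G(11) = mex{0,0} = 1
G(12) = mex{1,1} = 0
G(13) = mex{0,0} = 1
G(14) = mex{1,1} = 0
G(15) = mex{0,0} = 1
G(16) = mex{1,1} = 0
P-positions are exactly the n with G(n) = 0.

0, 2, 4, 6, 8, 10, 12, 14, 16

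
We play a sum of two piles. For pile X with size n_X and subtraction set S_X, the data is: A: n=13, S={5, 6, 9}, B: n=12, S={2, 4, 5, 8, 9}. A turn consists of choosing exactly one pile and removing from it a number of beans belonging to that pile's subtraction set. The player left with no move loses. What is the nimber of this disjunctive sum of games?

1

Pile A, S = {5, 6, 9}:
n :  0  1  2  3  4  5  6  7  8  9 10 11 12 13
G :  0  0  0  0  0  1  1  1  1  1  2  2  2  2
G_A(13) = 2.
Pile B, S = {2, 4, 5, 8, 9}:
n :  0  1  2  3  4  5  6  7  8  9 10 11 12
G :  0  0  1  1  2  2  3  0  4  1  5  2  3
G_B(12) = 3.
Combined Grundy value = 2 ⊕ 3 = 1.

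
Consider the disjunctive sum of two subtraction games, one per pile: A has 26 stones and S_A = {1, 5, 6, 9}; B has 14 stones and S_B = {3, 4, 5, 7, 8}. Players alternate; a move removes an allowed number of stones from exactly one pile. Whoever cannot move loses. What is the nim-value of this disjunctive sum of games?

Pile A, S = {1, 5, 6, 9}:
G(0) = 0
G(1) = mex{0} = 1
G(2) = mex{1} = 0
G(3) = mex{0} = 1
G(4) = mex{1} = 0
G(5) = mex{0,0} = 1
G(6) = mex{1,1,0} = 2
G(7) = mex{2,0,1} = 3
G(8) = mex{3,1,0} = 2
G(9) = mex{2,0,1,0} = 3
G(10) = mex{3,1,0,1} = 2
G(11) = mex{2,2,1,0} = 3
G(12) = mex{3,3,2,1} = 0
G(13) = mex{0,2,3,0} = 1
G(14) = mex{1,3,2,1} = 0
G(15) = mex{0,2,3,2} = 1
G(16) = mex{1,3,2,3} = 0
G(17) = mex{0,0,3,2} = 1
G(18) = mex{1,1,0,3} = 2
G(19) = mex{2,0,1,2} = 3
G(20) = mex{3,1,0,3} = 2
G(21) = mex{2,0,1,0} = 3
G(22) = mex{3,1,0,1} = 2
G(23) = mex{2,2,1,0} = 3
G(24) = mex{3,3,2,1} = 0
G(25) = mex{0,2,3,0} = 1
G(26) = mex{1,3,2,1} = 0
G_A(26) = 0.
Pile B, S = {3, 4, 5, 7, 8}:
n :  0  1  2  3  4  5  6  7  8  9 10 11 12 13 14
G :  0  0  0  1  1  1  2  2  2  3  3  0  0  0  1
G_B(14) = 1.
Combined Grundy value = 0 ⊕ 1 = 1.

1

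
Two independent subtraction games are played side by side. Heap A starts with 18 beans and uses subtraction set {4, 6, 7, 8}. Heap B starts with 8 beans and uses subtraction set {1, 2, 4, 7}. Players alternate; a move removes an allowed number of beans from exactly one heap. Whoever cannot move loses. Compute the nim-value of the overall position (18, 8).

Heap A, S = {4, 6, 7, 8}:
G(0) = 0
G(1) = mex{} = 0
G(2) = mex{} = 0
G(3) = mex{} = 0
G(4) = mex{0} = 1
G(5) = mex{0} = 1
G(6) = mex{0,0} = 1
G(7) = mex{0,0,0} = 1
G(8) = mex{1,0,0,0} = 2
G(9) = mex{1,0,0,0} = 2
G(10) = mex{1,1,0,0} = 2
G(11) = mex{1,1,1,0} = 2
G(12) = mex{2,1,1,1} = 0
G(13) = mex{2,1,1,1} = 0
G(14) = mex{2,2,1,1} = 0
G(15) = mex{2,2,2,1} = 0
G(16) = mex{0,2,2,2} = 1
G(17) = mex{0,2,2,2} = 1
G(18) = mex{0,0,2,2} = 1
G_A(18) = 1.
Heap B, S = {1, 2, 4, 7}:
G(0) = 0
G(1) = mex{0} = 1
G(2) = mex{1,0} = 2
G(3) = mex{2,1} = 0
G(4) = mex{0,2,0} = 1
G(5) = mex{1,0,1} = 2
G(6) = mex{2,1,2} = 0
G(7) = mex{0,2,0,0} = 1
G(8) = mex{1,0,1,1} = 2
G_B(8) = 2.
Combined Grundy value = 1 ⊕ 2 = 3.

3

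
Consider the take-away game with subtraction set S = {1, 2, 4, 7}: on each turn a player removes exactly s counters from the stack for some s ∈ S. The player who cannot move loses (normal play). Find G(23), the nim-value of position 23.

2

G(0) = 0
G(1) = mex{0} = 1
G(2) = mex{1,0} = 2
G(3) = mex{2,1} = 0
G(4) = mex{0,2,0} = 1
G(5) = mex{1,0,1} = 2
G(6) = mex{2,1,2} = 0
G(7) = mex{0,2,0,0} = 1
G(8) = mex{1,0,1,1} = 2
G(9) = mex{2,1,2,2} = 0
G(10) = mex{0,2,0,0} = 1
G(11) = mex{1,0,1,1} = 2
G(12) = mex{2,1,2,2} = 0
G(13) = mex{0,2,0,0} = 1
G(14) = mex{1,0,1,1} = 2
G(15) = mex{2,1,2,2} = 0
G(16) = mex{0,2,0,0} = 1
G(17) = mex{1,0,1,1} = 2
G(18) = mex{2,1,2,2} = 0
G(19) = mex{0,2,0,0} = 1
G(20) = mex{1,0,1,1} = 2
G(21) = mex{2,1,2,2} = 0
G(22) = mex{0,2,0,0} = 1
G(23) = mex{1,0,1,1} = 2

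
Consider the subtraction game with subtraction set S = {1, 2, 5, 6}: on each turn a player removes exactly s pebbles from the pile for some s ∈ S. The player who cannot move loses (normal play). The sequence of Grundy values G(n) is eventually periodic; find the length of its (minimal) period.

n :  0  1  2  3  4  5  6  7  8  9 10 11 12 13 14 15
G :  0  1  2  0  1  2  3  0  1  2  0  1  2  3  0  1
G(n+7) = G(n) holds for n = 0,…,5 (a full window of length max(S) = 6), so the sequence is purely periodic with period 7.

7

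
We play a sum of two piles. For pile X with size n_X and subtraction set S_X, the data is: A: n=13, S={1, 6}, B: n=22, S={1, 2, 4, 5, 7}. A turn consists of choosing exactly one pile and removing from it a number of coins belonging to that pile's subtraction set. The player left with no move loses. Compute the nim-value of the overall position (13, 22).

3

Pile A, S = {1, 6}:
G(0) = 0
G(1) = mex{0} = 1
G(2) = mex{1} = 0
G(3) = mex{0} = 1
G(4) = mex{1} = 0
G(5) = mex{0} = 1
G(6) = mex{1,0} = 2
G(7) = mex{2,1} = 0
G(8) = mex{0,0} = 1
G(9) = mex{1,1} = 0
G(10) = mex{0,0} = 1
G(11) = mex{1,1} = 0
G(12) = mex{0,2} = 1
G(13) = mex{1,0} = 2
G_A(13) = 2.
Pile B, S = {1, 2, 4, 5, 7}:
n :  0  1  2  3  4  5  6  7  8  9 10 11 12 13 14 15 16 17 18 19 20 21 22
G :  0  1  2  0  1  2  0  1  2  0  1  2  0  1  2  0  1  2  0  1  2  0  1
G_B(22) = 1.
Combined Grundy value = 2 ⊕ 1 = 3.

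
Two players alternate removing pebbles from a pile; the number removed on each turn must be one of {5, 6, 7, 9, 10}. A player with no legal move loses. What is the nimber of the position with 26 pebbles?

n :  0  1  2  3  4  5  6  7  8  9 10 11 12 13 14 15 16 17 18 19 20 21 22 23 24 25 26
G :  0  0  0  0  0  1  1  1  1  1  2  2  2  2  2  0  0  0  0  0  1  1  1  1  1  2  2

2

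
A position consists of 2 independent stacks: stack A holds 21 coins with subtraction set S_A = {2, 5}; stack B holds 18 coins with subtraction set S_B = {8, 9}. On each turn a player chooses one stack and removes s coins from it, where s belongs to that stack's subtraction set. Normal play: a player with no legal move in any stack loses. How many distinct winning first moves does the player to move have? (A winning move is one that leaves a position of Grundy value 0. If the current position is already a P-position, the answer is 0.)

0

Stack A, S = {2, 5}:
G(0) = 0
G(1) = mex{} = 0
G(2) = mex{0} = 1
G(3) = mex{0} = 1
G(4) = mex{1} = 0
G(5) = mex{1,0} = 2
G(6) = mex{0,0} = 1
G(7) = mex{2,1} = 0
G(8) = mex{1,1} = 0
G(9) = mex{0,0} = 1
G(10) = mex{0,2} = 1
G(11) = mex{1,1} = 0
G(12) = mex{1,0} = 2
G(13) = mex{0,0} = 1
G(14) = mex{2,1} = 0
G(15) = mex{1,1} = 0
G(16) = mex{0,0} = 1
G(17) = mex{0,2} = 1
G(18) = mex{1,1} = 0
G(19) = mex{1,0} = 2
G(20) = mex{0,0} = 1
G(21) = mex{2,1} = 0
G_A(21) = 0.
Stack B, S = {8, 9}:
G(0) = 0
G(1) = mex{} = 0
G(2) = mex{} = 0
G(3) = mex{} = 0
G(4) = mex{} = 0
G(5) = mex{} = 0
G(6) = mex{} = 0
G(7) = mex{} = 0
G(8) = mex{0} = 1
G(9) = mex{0,0} = 1
G(10) = mex{0,0} = 1
G(11) = mex{0,0} = 1
G(12) = mex{0,0} = 1
G(13) = mex{0,0} = 1
G(14) = mex{0,0} = 1
G(15) = mex{0,0} = 1
G(16) = mex{1,0} = 2
G(17) = mex{1,1} = 0
G(18) = mex{1,1} = 0
G_B(18) = 0.
Combined Grundy value = 0 ⊕ 0 = 0.
A winning move leaves total XOR = 0, i.e. changes one component's Grundy value g to g ⊕ X where X is the current total.
Stack A: target g' = 0⊕0 = 0, but every legal move changes the Grundy value (mex property), so 0 moves.
Stack B: target g' = 0⊕0 = 0, but every legal move changes the Grundy value (mex property), so 0 moves.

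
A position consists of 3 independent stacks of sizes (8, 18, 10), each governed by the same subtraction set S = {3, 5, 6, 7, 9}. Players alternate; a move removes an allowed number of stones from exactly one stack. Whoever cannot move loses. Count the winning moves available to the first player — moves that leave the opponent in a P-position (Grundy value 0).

4

All stacks use S = {3, 5, 6, 7, 9}:
G(0) = 0
G(1) = mex{} = 0
G(2) = mex{} = 0
G(3) = mex{0} = 1
G(4) = mex{0} = 1
G(5) = mex{0,0} = 1
G(6) = mex{1,0,0} = 2
G(7) = mex{1,0,0,0} = 2
G(8) = mex{1,1,0,0} = 2
G(9) = mex{2,1,1,0,0} = 3
G(10) = mex{2,1,1,1,0} = 3
G(11) = mex{2,2,1,1,0} = 3
G(12) = mex{3,2,2,1,1} = 0
G(13) = mex{3,2,2,2,1} = 0
G(14) = mex{3,3,2,2,1} = 0
G(15) = mex{0,3,3,2,2} = 1
G(16) = mex{0,3,3,3,2} = 1
G(17) = mex{0,0,3,3,2} = 1
G(18) = mex{1,0,0,3,3} = 2
Stack A: G(8) = 2.
Stack B: G(18) = 2.
Stack C: G(10) = 3.
Combined Grundy value = 2 ⊕ 2 ⊕ 3 = 3.
A winning move leaves total XOR = 0, i.e. changes one component's Grundy value g to g ⊕ X where X is the current total.
Stack A: need g' = 2⊕3 = 1. Options: 8−3→G=1, 8−5→G=1, 8−6→G=0, 8−7→G=0. Hits: 2.
Stack B: need g' = 2⊕3 = 1. Options: 18−3→G=1, 18−5→G=0, 18−6→G=0, 18−7→G=3, 18−9→G=3. Hits: 1.
Stack C: need g' = 3⊕3 = 0. Options: 10−3→G=2, 10−5→G=1, 10−6→G=1, 10−7→G=1, 10−9→G=0. Hits: 1.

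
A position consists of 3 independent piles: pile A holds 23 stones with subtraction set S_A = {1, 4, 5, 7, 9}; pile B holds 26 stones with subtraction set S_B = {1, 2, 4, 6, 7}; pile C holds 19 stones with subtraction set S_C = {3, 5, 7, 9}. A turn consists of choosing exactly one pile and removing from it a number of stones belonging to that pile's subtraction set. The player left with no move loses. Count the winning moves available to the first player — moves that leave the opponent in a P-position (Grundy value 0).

Pile A, S = {1, 4, 5, 7, 9}:
n :  0  1  2  3  4  5  6  7  8  9 10 11 12 13 14 15 16 17 18 19 20 21 22 23
G :  0  1  0  1  2  3  2  3  0  1  0  1  2  3  2  3  0  1  0  1  2  3  2  3
G_A(23) = 3.
Pile B, S = {1, 2, 4, 6, 7}:
G(0) = 0
G(1) = mex{0} = 1
G(2) = mex{1,0} = 2
G(3) = mex{2,1} = 0
G(4) = mex{0,2,0} = 1
G(5) = mex{1,0,1} = 2
G(6) = mex{2,1,2,0} = 3
G(7) = mex{3,2,0,1,0} = 4
G(8) = mex{4,3,1,2,1} = 0
G(9) = mex{0,4,2,0,2} = 1
G(10) = mex{1,0,3,1,0} = 2
G(11) = mex{2,1,4,2,1} = 0
G(12) = mex{0,2,0,3,2} = 1
G(13) = mex{1,0,1,4,3} = 2
G(14) = mex{2,1,2,0,4} = 3
G(15) = mex{3,2,0,1,0} = 4
G(16) = mex{4,3,1,2,1} = 0
G(17) = mex{0,4,2,0,2} = 1
G(18) = mex{1,0,3,1,0} = 2
G(19) = mex{2,1,4,2,1} = 0
G(20) = mex{0,2,0,3,2} = 1
G(21) = mex{1,0,1,4,3} = 2
G(22) = mex{2,1,2,0,4} = 3
G(23) = mex{3,2,0,1,0} = 4
G(24) = mex{4,3,1,2,1} = 0
G(25) = mex{0,4,2,0,2} = 1
G(26) = mex{1,0,3,1,0} = 2
G_B(26) = 2.
Pile C, S = {3, 5, 7, 9}:
n :  0  1  2  3  4  5  6  7  8  9 10 11 12 13 14 15 16 17 18 19
G :  0  0  0  1  1  1  2  2  2  3  3  3  0  0  0  1  1  1  2  2
G_C(19) = 2.
Combined Grundy value = 3 ⊕ 2 ⊕ 2 = 3.
A winning move leaves total XOR = 0, i.e. changes one component's Grundy value g to g ⊕ X where X is the current total.
Pile A: need g' = 3⊕3 = 0. Options: 23−1→G=2, 23−4→G=1, 23−5→G=0, 23−7→G=0, 23−9→G=2. Hits: 2.
Pile B: need g' = 2⊕3 = 1. Options: 26−1→G=1, 26−2→G=0, 26−4→G=3, 26−6→G=1, 26−7→G=0. Hits: 2.
Pile C: need g' = 2⊕3 = 1. Options: 19−3→G=1, 19−5→G=0, 19−7→G=0, 19−9→G=3. Hits: 1.

5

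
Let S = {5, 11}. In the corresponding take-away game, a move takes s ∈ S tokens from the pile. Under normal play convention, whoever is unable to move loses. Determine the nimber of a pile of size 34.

n :  0  1  2  3  4  5  6  7  8  9 10 11 12 13 14 15 16 17 18 19 20 21 22 23 24 25 26 27 28 29 30 31 32 33 34
G :  0  0  0  0  0  1  1  1  1  1  0  2  2  2  2  1  0  0  0  0  0  1  1  1  1  1  0  2  2  2  2  1  0  0  0

0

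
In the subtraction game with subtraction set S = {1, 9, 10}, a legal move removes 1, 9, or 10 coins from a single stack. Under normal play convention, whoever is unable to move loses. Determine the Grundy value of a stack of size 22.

1

G(0) = 0
G(1) = mex{0} = 1
G(2) = mex{1} = 0
G(3) = mex{0} = 1
G(4) = mex{1} = 0
G(5) = mex{0} = 1
G(6) = mex{1} = 0
G(7) = mex{0} = 1
G(8) = mex{1} = 0
G(9) = mex{0,0} = 1
G(10) = mex{1,1,0} = 2
G(11) = mex{2,0,1} = 3
G(12) = mex{3,1,0} = 2
G(13) = mex{2,0,1} = 3
G(14) = mex{3,1,0} = 2
G(15) = mex{2,0,1} = 3
G(16) = mex{3,1,0} = 2
G(17) = mex{2,0,1} = 3
G(18) = mex{3,1,0} = 2
G(19) = mex{2,2,1} = 0
G(20) = mex{0,3,2} = 1
G(21) = mex{1,2,3} = 0
G(22) = mex{0,3,2} = 1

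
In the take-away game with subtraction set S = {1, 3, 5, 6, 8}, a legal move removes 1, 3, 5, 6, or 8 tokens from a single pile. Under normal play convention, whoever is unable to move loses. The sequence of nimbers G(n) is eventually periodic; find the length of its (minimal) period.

11

G(0) = 0
G(1) = mex{0} = 1
G(2) = mex{1} = 0
G(3) = mex{0,0} = 1
G(4) = mex{1,1} = 0
G(5) = mex{0,0,0} = 1
G(6) = mex{1,1,1,0} = 2
G(7) = mex{2,0,0,1} = 3
G(8) = mex{3,1,1,0,0} = 2
G(9) = mex{2,2,0,1,1} = 3
G(10) = mex{3,3,1,0,0} = 2
G(11) = mex{2,2,2,1,1} = 0
G(12) = mex{0,3,3,2,0} = 1
G(13) = mex{1,2,2,3,1} = 0
G(14) = mex{0,0,3,2,2} = 1
G(15) = mex{1,1,2,3,3} = 0
G(16) = mex{0,0,0,2,2} = 1
G(17) = mex{1,1,1,0,3} = 2
G(18) = mex{2,0,0,1,2} = 3
G(19) = mex{3,1,1,0,0} = 2
G(20) = mex{2,2,0,1,1} = 3
G(21) = mex{3,3,1,0,0} = 2
G(22) = mex{2,2,2,1,1} = 0
G(23) = mex{0,3,3,2,0} = 1
G(n+11) = G(n) holds for n = 0,…,7 (a full window of length max(S) = 8), so the sequence is purely periodic with period 11.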